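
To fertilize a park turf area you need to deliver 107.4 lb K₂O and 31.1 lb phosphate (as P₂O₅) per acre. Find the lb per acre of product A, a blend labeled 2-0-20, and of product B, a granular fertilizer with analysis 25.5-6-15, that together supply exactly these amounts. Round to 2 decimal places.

Per-acre balance (a = product A, b = product B):
K₂O: 0.2·a + 0.15·b = 107.4
P₂O₅: 0·a + 0.06·b = 31.1
Solving simultaneously: a = 148.25, b = 518.333.

148.25 lb product A, 518.33 lb product B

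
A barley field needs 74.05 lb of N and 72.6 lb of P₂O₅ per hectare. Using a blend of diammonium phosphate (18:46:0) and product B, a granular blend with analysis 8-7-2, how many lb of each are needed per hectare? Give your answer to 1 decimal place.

25.8 lb diammonium phosphate, 867.6 lb product B

Per-hectare balance (a = diammonium phosphate, b = product B):
N: 0.18·a + 0.08·b = 74.05
P₂O₅: 0.46·a + 0.07·b = 72.6
Eliminate a: (row1) − 0.18/0.46·(row2) → 0.0526087·b = 45.6413, so b = 867.562.
Back-substitute: a = (74.05 − 0.08·867.562) / 0.18 = 25.8058.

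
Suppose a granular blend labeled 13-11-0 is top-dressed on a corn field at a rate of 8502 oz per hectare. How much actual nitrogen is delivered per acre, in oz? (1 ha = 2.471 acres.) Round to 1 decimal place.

447.3 oz N per acre

nitrogen per hectare = 8502 × 13% = 1105.26 oz.
Convert to per acre: 1105.26 × 0.404694 = 447.293 oz.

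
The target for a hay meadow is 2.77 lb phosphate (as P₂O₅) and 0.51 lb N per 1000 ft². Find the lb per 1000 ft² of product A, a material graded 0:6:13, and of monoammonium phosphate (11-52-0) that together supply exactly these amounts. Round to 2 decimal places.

5.98 lb product A, 4.64 lb monoammonium phosphate

Let a = lb of product A, b = lb of monoammonium phosphate (per 1000 ft²).
P₂O₅: 0.06·a + 0.52·b = 2.77
N: 0·a + 0.11·b = 0.51
Solving simultaneously: a = 5.98485, b = 4.63636.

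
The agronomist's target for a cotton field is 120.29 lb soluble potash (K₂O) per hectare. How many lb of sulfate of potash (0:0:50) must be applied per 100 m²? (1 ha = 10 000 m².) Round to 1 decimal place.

2.4 lb of product per hundred sq m

Product per hectare = 120.29 / 50% = 240.58 lb.
Convert to per 100 m²: 240.58 × 0.01 = 2.4058 lb.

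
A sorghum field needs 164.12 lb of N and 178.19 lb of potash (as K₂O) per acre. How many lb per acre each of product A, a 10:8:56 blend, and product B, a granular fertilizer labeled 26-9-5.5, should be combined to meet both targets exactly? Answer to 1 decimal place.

Per-acre balance (a = product A, b = product B):
N: 0.1·a + 0.26·b = 164.12
K₂O: 0.56·a + 0.055·b = 178.19
From row1: a = (164.12 − 0.26·b) / 0.1.
Into row2: 0.56·(164.12 − 0.26·b)/0.1 + 0.055·b = 178.19 → b = 528.824, a = 266.258.

266.3 lb product A, 528.8 lb product B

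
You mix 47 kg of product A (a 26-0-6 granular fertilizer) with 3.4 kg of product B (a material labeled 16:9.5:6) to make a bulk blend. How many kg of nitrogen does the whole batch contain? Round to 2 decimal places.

12.76 kg N

N mass = 26%×47 + 16%×3.4 = 12.764 kg.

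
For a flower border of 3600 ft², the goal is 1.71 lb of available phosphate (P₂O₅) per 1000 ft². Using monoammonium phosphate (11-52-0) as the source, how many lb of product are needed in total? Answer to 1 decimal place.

11.8 lb

Product per 1000 ft² = 1.71 / 52% = 3.28846 lb.
Total product = 3.28846 × 3600 / 1000 = 11.8385 lb.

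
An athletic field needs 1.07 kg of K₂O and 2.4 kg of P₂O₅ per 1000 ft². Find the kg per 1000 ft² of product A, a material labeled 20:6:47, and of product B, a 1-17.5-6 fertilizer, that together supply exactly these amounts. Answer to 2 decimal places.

0.55 kg product A, 13.53 kg product B

Per-1000 ft² balance (a = product A, b = product B):
K₂O: 0.47·a + 0.06·b = 1.07
P₂O₅: 0.06·a + 0.175·b = 2.4
From row1: a = (1.07 − 0.06·b) / 0.47.
Into row2: 0.06·(1.07 − 0.06·b)/0.47 + 0.175·b = 2.4 → b = 13.5257, a = 0.549905.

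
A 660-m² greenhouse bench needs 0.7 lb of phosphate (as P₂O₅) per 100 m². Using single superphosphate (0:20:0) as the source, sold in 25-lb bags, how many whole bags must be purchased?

Product per 100 m² = 0.7 / 20% = 3.5 lb.
Total product = 3.5 × 660 / 100 = 23.1 lb.
Bags = ⌈23.1 / 25⌉ = 1.

1 bags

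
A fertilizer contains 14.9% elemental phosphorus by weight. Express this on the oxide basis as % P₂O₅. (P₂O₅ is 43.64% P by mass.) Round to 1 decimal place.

34.1% P₂O₅

%P₂O₅ = 14.9 / 0.4364 = 34.143%.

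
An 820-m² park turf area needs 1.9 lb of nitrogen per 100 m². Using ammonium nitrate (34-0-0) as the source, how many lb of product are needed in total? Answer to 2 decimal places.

45.82 lb

Product per 100 m² = 1.9 / 34% = 5.58824 lb.
Total product = 5.58824 × 820 / 100 = 45.8235 lb.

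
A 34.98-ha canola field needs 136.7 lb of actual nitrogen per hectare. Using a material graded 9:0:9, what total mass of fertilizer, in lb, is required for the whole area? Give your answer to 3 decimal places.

Product per hectare = 136.7 / 9% = 1518.89 lb.
Total product = 1518.89 × 34.98 = 53130.7333 lb.

53130.733 lb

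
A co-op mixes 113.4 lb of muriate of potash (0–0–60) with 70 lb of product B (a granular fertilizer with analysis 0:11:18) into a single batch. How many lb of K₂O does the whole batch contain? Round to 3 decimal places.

80.640 lb K₂O

K₂O mass = 60%×113.4 + 18%×70 = 80.64 lb.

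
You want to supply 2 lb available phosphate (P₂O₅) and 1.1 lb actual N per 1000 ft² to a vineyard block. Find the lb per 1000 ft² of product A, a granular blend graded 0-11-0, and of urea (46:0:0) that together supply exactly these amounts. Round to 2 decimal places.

18.18 lb product A, 2.39 lb urea

Per-1000 ft² balance (a = product A, b = urea):
P₂O₅: 0.11·a + 0·b = 2
N: 0·a + 0.46·b = 1.1
Solving simultaneously: a = 18.1818, b = 2.3913.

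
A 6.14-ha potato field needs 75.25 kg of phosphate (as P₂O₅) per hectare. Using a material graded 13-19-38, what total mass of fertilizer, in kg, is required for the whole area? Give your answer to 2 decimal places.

2431.76 kg

Product per hectare = 75.25 / 19% = 396.053 kg.
Total product = 396.053 × 6.14 = 2431.763 kg.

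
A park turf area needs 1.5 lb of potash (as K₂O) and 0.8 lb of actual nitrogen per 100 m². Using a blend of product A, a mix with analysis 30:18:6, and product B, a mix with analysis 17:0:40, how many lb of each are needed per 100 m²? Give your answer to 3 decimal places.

Per-100 m² balance (a = product A, b = product B):
K₂O: 0.06·a + 0.4·b = 1.5
N: 0.3·a + 0.17·b = 0.8
Eliminate b: (row1) − 0.4/0.17·(row2) → -0.645882·a = -0.382353, so a = 0.591985.
Then b = (0.8 − 0.3·0.591985) / 0.17 = 3.6612.

0.592 lb product A, 3.661 lb product B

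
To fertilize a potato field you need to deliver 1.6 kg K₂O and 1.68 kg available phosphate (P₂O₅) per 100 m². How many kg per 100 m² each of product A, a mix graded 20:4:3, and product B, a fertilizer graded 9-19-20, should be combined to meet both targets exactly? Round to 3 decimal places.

13.913 kg product A, 5.913 kg product B

With a, b = kg per 100 m² of product A and product B:
K₂O: 0.03·a + 0.2·b = 1.6
P₂O₅: 0.04·a + 0.19·b = 1.68
Eliminate a: (row1) − 0.03/0.04·(row2) → 0.0575·b = 0.34, so b = 5.91304.
Back-substitute: a = (1.6 − 0.2·5.91304) / 0.03 = 13.91304.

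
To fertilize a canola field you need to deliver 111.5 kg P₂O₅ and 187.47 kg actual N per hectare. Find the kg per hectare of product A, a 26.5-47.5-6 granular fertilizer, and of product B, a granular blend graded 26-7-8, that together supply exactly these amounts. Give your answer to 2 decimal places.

151.19 kg product A, 566.94 kg product B

Per-hectare balance (a = product A, b = product B):
P₂O₅: 0.475·a + 0.07·b = 111.5
N: 0.265·a + 0.26·b = 187.47
Eliminate b: (row1) − 0.07/0.26·(row2) → 0.403654·a = 61.0273, so a = 151.187.
Then b = (187.47 − 0.265·151.187) / 0.26 = 566.944.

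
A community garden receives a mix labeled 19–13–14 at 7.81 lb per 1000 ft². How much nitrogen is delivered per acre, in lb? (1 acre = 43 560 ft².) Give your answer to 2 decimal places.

64.64 lb N per acre

nitrogen per 1000 ft² = 7.81 × 19% = 1.4839 lb.
Convert to per acre: 1.4839 × 43.56 = 64.6387 lb.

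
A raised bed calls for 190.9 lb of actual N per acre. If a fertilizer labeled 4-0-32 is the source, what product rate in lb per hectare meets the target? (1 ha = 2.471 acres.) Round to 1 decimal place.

11792.8 lb of product per hectare

Product per acre = 190.9 / 4% = 4772.5 lb.
Convert to per hectare: 4772.5 × 2.471 = 11792.847 lb.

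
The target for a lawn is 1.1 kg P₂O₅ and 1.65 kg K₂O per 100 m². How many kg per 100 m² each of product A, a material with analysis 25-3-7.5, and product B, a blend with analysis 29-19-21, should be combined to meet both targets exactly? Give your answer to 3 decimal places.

10.377 kg product A, 4.151 kg product B

With a, b = kg per 100 m² of product A and product B:
P₂O₅: 0.03·a + 0.19·b = 1.1
K₂O: 0.075·a + 0.21·b = 1.65
Eliminate a: (row1) − 0.03/0.075·(row2) → 0.106·b = 0.44, so b = 4.15094.
Back-substitute: a = (1.1 − 0.19·4.15094) / 0.03 = 10.3774.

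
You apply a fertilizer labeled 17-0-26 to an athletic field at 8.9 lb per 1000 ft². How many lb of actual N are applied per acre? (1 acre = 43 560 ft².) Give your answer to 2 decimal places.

nitrogen per 1000 ft² = 8.9 × 17% = 1.513 lb.
Convert to per acre: 1.513 × 43.56 = 65.9063 lb.

65.91 lb N per acre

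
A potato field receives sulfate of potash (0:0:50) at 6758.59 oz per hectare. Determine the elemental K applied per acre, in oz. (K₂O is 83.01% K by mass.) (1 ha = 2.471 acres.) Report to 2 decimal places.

K₂O per hectare = 6758.59 × 50% = 3379.3 oz.
Elemental K = 3379.3 × 0.8301 = 2805.15 oz per hectare.
Convert to per acre: 2805.15 × 0.404694 = 1135.2298 oz.

1135.23 oz K per acre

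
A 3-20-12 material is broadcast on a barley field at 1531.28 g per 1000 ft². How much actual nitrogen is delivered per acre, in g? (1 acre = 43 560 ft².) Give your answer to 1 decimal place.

2001.1 g N per acre

nitrogen per 1000 ft² = 1531.28 × 3% = 45.9384 g.
Convert to per acre: 45.9384 × 43.56 = 2001.08 g.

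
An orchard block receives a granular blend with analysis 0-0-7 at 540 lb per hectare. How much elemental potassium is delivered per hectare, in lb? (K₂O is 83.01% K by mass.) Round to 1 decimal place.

K₂O per hectare = 540 × 7% = 37.8 lb.
Elemental K = 37.8 × 0.8301 = 31.3778 lb per hectare.

31.4 lb K per hectare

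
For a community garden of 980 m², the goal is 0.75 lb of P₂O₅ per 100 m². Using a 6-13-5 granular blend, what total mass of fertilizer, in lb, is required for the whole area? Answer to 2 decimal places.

56.54 lb

Product per 100 m² = 0.75 / 13% = 5.76923 lb.
Total product = 5.76923 × 980 / 100 = 56.5385 lb.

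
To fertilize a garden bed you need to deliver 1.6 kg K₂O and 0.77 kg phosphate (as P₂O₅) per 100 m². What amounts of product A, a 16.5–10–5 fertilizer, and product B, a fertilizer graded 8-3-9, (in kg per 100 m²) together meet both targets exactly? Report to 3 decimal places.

2.840 kg product A, 16.200 kg product B

With a, b = kg per 100 m² of product A and product B:
K₂O: 0.05·a + 0.09·b = 1.6
P₂O₅: 0.1·a + 0.03·b = 0.77
Eliminate a: (row1) − 0.05/0.1·(row2) → 0.075·b = 1.215, so b = 16.2.
Back-substitute: a = (1.6 − 0.09·16.2) / 0.05 = 2.84.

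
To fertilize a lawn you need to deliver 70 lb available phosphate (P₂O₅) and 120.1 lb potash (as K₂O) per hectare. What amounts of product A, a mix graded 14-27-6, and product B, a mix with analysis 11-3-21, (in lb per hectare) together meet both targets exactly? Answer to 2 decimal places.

202.13 lb product A, 514.15 lb product B

Let a = lb of product A, b = lb of product B (per hectare).
P₂O₅: 0.27·a + 0.03·b = 70
K₂O: 0.06·a + 0.21·b = 120.1
Solving simultaneously: a = 202.131, b = 514.153.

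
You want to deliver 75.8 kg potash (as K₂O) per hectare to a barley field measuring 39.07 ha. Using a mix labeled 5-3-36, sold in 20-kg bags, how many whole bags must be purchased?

412 bags

Product per hectare = 75.8 / 36% = 210.556 kg.
Total product = 210.556 × 39.07 = 8226.41 kg.
Bags = ⌈8226.41 / 20⌉ = 412.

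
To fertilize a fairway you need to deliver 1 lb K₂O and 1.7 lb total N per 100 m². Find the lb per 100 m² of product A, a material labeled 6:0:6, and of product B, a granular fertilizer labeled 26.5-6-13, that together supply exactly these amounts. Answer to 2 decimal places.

5.43 lb product A, 5.19 lb product B

Let a = lb of product A, b = lb of product B (per 100 m²).
K₂O: 0.06·a + 0.13·b = 1
N: 0.06·a + 0.265·b = 1.7
Eliminate b: (row1) − 0.13/0.265·(row2) → 0.030566·a = 0.166038, so a = 5.4321.
Then b = (1.7 − 0.06·5.4321) / 0.265 = 5.18519.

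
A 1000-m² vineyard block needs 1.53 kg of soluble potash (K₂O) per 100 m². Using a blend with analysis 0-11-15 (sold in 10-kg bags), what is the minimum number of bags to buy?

Product per 100 m² = 1.53 / 15% = 10.2 kg.
Total product = 10.2 × 1000 / 100 = 102 kg.
Bags = ⌈102 / 10⌉ = 11.

11 bags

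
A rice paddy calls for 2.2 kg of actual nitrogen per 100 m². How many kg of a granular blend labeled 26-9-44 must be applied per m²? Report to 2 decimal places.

0.08 kg of product per sq m

Product per 100 m² = 2.2 / 26% = 8.46154 kg.
Convert to per m²: 8.46154 × 0.01 = 0.0846154 kg.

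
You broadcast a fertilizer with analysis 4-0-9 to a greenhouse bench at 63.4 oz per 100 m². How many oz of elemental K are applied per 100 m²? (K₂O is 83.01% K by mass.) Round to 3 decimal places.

4.737 oz K per hundred sq m

K₂O per 100 m² = 63.4 × 9% = 5.706 oz.
Elemental K = 5.706 × 0.8301 = 4.73655 oz per 100 m².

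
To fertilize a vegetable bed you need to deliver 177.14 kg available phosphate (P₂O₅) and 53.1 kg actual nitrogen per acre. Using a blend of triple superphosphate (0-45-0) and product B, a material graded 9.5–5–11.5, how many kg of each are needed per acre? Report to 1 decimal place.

Per-acre balance (a = triple superphosphate, b = product B):
P₂O₅: 0.45·a + 0.05·b = 177.14
N: 0·a + 0.095·b = 53.1
Solving simultaneously: a = 331.539, b = 558.947.

331.5 kg triple superphosphate, 558.9 kg product B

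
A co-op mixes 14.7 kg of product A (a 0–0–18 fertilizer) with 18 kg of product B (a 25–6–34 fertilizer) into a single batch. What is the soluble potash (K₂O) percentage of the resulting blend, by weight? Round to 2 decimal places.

Total mass = 14.7 + 18 = 32.7 kg.
K₂O mass = 18%×14.7 + 34%×18 = 8.766 kg.
% K₂O = 8.766 / 32.7 = 26.8073%.

26.81% K₂O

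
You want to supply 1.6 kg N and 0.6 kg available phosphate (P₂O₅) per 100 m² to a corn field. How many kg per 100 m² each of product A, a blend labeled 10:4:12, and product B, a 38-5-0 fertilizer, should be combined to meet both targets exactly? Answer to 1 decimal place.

Let a = kg of product A, b = kg of product B (per 100 m²).
N: 0.1·a + 0.38·b = 1.6
P₂O₅: 0.04·a + 0.05·b = 0.6
Eliminate b: (row1) − 0.38/0.05·(row2) → -0.204·a = -2.96, so a = 14.5098.
Then b = (0.6 − 0.04·14.5098) / 0.05 = 0.392157.

14.5 kg product A, 0.4 kg product B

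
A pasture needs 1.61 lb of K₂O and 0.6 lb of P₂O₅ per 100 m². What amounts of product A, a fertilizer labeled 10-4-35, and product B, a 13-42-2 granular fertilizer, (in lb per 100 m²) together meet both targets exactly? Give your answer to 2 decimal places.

Let a = lb of product A, b = lb of product B (per 100 m²).
K₂O: 0.35·a + 0.02·b = 1.61
P₂O₅: 0.04·a + 0.42·b = 0.6
Eliminate a: (row1) − 0.35/0.04·(row2) → -3.655·b = -3.64, so b = 0.995896.
Back-substitute: a = (1.61 − 0.02·0.995896) / 0.35 = 4.54309.

4.54 lb product A, 1.00 lb product B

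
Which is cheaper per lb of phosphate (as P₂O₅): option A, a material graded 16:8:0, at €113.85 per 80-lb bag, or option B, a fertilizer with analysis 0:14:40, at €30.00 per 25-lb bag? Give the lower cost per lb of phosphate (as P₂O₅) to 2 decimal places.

option A: P₂O₅ per bag = 80 × 8% = 6.4 lb; cost = 113.85 / 6.4 = €17.7891/lb P₂O₅.
option B: P₂O₅ per bag = 25 × 14% = 3.5 lb; cost = 30.00 / 3.5 = €8.5714/lb P₂O₅.
option B is cheaper.

€8.57 per lb P₂O₅ (option B)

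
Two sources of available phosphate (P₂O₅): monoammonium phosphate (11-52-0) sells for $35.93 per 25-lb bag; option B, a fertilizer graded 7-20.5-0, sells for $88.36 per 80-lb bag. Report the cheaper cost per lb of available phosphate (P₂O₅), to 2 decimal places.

monoammonium phosphate: P₂O₅ per bag = 25 × 52% = 13 lb; cost = 35.93 / 13 = $2.7638/lb P₂O₅.
option B: P₂O₅ per bag = 80 × 20.5% = 16.4 lb; cost = 88.36 / 16.4 = $5.3878/lb P₂O₅.
monoammonium phosphate is cheaper.

$2.76 per lb P₂O₅ (monoammonium phosphate)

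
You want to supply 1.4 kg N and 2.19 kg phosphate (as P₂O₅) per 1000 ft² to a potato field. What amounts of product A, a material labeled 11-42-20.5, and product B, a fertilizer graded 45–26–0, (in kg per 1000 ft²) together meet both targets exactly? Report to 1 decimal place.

Per-1000 ft² balance (a = product A, b = product B):
N: 0.11·a + 0.45·b = 1.4
P₂O₅: 0.42·a + 0.26·b = 2.19
From row1: a = (1.4 − 0.45·b) / 0.11.
Into row2: 0.42·(1.4 − 0.45·b)/0.11 + 0.26·b = 2.19 → b = 2.16397, a = 3.87469.

3.9 kg product A, 2.2 kg product B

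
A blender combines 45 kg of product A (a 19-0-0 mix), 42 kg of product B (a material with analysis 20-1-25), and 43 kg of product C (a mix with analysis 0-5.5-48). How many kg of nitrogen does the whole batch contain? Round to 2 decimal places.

16.95 kg N

N mass = 19%×45 + 20%×42 + 0%×43 = 16.95 kg.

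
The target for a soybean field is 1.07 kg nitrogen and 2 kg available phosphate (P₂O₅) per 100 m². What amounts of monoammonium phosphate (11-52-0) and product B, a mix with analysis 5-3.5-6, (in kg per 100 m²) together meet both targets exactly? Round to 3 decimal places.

2.824 kg monoammonium phosphate, 15.187 kg product B

With a, b = kg per 100 m² of monoammonium phosphate and product B:
N: 0.11·a + 0.05·b = 1.07
P₂O₅: 0.52·a + 0.035·b = 2
From row1: a = (1.07 − 0.05·b) / 0.11.
Into row2: 0.52·(1.07 − 0.05·b)/0.11 + 0.035·b = 2 → b = 15.1874, a = 2.82393.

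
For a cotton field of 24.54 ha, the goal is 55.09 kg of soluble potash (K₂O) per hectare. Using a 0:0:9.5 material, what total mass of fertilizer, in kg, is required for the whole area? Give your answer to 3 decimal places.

Product per hectare = 55.09 / 9.5% = 579.895 kg.
Total product = 579.895 × 24.54 = 14230.6168 kg.

14230.617 kg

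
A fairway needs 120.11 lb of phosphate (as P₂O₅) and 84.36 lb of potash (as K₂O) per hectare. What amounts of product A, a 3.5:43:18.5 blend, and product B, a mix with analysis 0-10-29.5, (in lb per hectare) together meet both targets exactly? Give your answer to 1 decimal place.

249.2 lb product A, 129.7 lb product B

With a, b = lb per hectare of product A and product B:
P₂O₅: 0.43·a + 0.1·b = 120.11
K₂O: 0.185·a + 0.295·b = 84.36
Solving simultaneously: a = 249.16, b = 129.713.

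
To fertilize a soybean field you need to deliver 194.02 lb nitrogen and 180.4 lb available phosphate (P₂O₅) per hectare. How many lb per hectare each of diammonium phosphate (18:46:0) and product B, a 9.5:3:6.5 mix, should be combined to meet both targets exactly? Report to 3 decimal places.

With a, b = lb per hectare of diammonium phosphate and product B:
N: 0.18·a + 0.095·b = 194.02
P₂O₅: 0.46·a + 0.03·b = 180.4
From row1: a = (194.02 − 0.095·b) / 0.18.
Into row2: 0.46·(194.02 − 0.095·b)/0.18 + 0.03·b = 180.4 → b = 1482.4334, a = 295.49347.

295.493 lb diammonium phosphate, 1482.433 lb product B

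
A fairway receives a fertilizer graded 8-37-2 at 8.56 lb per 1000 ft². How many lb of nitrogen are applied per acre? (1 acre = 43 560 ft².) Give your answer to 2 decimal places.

29.83 lb N per acre

nitrogen per 1000 ft² = 8.56 × 8% = 0.6848 lb.
Convert to per acre: 0.6848 × 43.56 = 29.8299 lb.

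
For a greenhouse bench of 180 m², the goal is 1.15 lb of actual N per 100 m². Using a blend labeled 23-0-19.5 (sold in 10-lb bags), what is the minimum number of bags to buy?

1 bags

Product per 100 m² = 1.15 / 23% = 5 lb.
Total product = 5 × 180 / 100 = 9 lb.
Bags = ⌈9 / 10⌉ = 1.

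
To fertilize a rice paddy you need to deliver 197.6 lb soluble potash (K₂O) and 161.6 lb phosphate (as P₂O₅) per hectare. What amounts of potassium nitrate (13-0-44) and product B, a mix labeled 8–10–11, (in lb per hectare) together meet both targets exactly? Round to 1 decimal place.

45.1 lb potassium nitrate, 1616.0 lb product B

Per-hectare balance (a = potassium nitrate, b = product B):
K₂O: 0.44·a + 0.11·b = 197.6
P₂O₅: 0·a + 0.1·b = 161.6
Solving simultaneously: a = 45.0909, b = 1616.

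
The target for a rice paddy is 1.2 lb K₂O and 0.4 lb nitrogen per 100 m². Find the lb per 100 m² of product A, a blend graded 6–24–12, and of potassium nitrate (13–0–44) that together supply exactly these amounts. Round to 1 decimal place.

1.9 lb product A, 2.2 lb potassium nitrate

With a, b = lb per 100 m² of product A and potassium nitrate:
K₂O: 0.12·a + 0.44·b = 1.2
N: 0.06·a + 0.13·b = 0.4
Eliminate a: (row1) − 0.12/0.06·(row2) → 0.18·b = 0.4, so b = 2.22222.
Back-substitute: a = (1.2 − 0.44·2.22222) / 0.12 = 1.85185.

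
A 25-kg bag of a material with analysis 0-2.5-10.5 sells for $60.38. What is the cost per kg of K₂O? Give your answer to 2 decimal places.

K₂O in bag = 25 × 10.5% = 2.625 kg.
Cost per kg K₂O = $60.38 / 2.625 = $23.0019.

$23.00 per kg K₂O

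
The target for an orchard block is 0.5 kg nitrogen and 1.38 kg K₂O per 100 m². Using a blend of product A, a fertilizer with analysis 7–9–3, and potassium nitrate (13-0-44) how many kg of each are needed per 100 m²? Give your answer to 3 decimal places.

Per-100 m² balance (a = product A, b = potassium nitrate):
N: 0.07·a + 0.13·b = 0.5
K₂O: 0.03·a + 0.44·b = 1.38
Eliminate a: (row1) − 0.07/0.03·(row2) → -0.896667·b = -2.72, so b = 3.03346.
Back-substitute: a = (0.5 − 0.13·3.03346) / 0.07 = 1.50929.

1.509 kg product A, 3.033 kg potassium nitrate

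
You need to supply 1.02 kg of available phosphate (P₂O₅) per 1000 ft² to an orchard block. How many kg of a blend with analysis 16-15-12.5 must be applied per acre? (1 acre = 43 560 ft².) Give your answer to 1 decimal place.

296.2 kg of product per acre

Product per 1000 ft² = 1.02 / 15% = 6.8 kg.
Convert to per acre: 6.8 × 43.56 = 296.208 kg.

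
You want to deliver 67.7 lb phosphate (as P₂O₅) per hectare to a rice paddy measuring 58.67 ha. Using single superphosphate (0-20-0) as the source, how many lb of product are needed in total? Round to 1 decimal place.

19859.8 lb

Product per hectare = 67.7 / 20% = 338.5 lb.
Total product = 338.5 × 58.67 = 19859.795 lb.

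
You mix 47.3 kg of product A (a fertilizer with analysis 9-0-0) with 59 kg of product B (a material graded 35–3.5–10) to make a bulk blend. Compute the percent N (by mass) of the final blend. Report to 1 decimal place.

23.4% N

Total mass = 47.3 + 59 = 106.3 kg.
N mass = 9%×47.3 + 35%×59 = 24.907 kg.
% N = 24.907 / 106.3 = 23.4309%.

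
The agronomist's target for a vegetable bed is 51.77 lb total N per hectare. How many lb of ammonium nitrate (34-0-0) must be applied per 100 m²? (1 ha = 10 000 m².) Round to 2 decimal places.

Product per hectare = 51.77 / 34% = 152.265 lb.
Convert to per 100 m²: 152.265 × 0.01 = 1.52265 lb.

1.52 lb of product per hundred sq m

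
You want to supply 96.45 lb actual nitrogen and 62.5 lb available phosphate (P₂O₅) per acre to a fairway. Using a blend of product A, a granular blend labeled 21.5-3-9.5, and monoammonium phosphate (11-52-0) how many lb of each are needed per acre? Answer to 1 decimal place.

398.9 lb product A, 97.2 lb monoammonium phosphate

Let a = lb of product A, b = lb of monoammonium phosphate (per acre).
N: 0.215·a + 0.11·b = 96.45
P₂O₅: 0.03·a + 0.52·b = 62.5
From row1: a = (96.45 − 0.11·b) / 0.215.
Into row2: 0.03·(96.45 − 0.11·b)/0.215 + 0.52·b = 62.5 → b = 97.1797, a = 398.885.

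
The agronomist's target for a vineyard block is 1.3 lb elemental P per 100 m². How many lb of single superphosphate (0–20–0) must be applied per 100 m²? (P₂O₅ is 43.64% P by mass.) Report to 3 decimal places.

As P₂O₅: 1.3 / 0.4364 = 2.97892 lb per 100 m².
Product per 100 m² = 2.97892 / 20% = 14.8946 lb.

14.895 lb of product per hundred sq m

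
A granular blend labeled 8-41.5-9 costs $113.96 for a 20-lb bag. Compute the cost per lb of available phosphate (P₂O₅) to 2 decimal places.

$13.73 per lb P₂O₅

P₂O₅ in bag = 20 × 41.5% = 8.3 lb.
Cost per lb P₂O₅ = $113.96 / 8.3 = $13.7301.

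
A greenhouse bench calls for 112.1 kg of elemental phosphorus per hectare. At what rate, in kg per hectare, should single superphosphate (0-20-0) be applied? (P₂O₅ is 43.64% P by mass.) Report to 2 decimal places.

As P₂O₅: 112.1 / 0.4364 = 256.874 kg per hectare.
Product per hectare = 256.874 / 20% = 1284.372 kg.

1284.37 kg of product per hectare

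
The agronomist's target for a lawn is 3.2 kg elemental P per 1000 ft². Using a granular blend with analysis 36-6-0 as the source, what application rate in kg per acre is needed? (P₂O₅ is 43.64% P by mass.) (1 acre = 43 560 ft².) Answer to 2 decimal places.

As P₂O₅: 3.2 / 0.4364 = 7.33272 kg per 1000 ft².
Product per 1000 ft² = 7.33272 / 6% = 122.212 kg.
Convert to per acre: 122.212 × 43.56 = 5323.556 kg.

5323.56 kg of product per acre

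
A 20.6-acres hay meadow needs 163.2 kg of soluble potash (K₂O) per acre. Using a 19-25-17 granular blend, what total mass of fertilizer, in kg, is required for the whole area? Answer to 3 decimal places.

Product per acre = 163.2 / 17% = 960 kg.
Total product = 960 × 20.6 = 19776 kg.

19776.000 kg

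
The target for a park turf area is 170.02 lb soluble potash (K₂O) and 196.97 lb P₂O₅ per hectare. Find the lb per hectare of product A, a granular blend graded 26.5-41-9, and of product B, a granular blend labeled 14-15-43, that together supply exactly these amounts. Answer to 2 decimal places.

With a, b = lb per hectare of product A and product B:
K₂O: 0.09·a + 0.43·b = 170.02
P₂O₅: 0.41·a + 0.15·b = 196.97
Solving simultaneously: a = 363.6001, b = 319.293.

363.60 lb product A, 319.29 lb product B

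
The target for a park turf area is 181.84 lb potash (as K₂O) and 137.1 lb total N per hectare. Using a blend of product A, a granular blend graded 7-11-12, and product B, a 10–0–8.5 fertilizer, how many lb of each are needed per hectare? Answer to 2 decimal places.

1079.42 lb product A, 615.40 lb product B

With a, b = lb per hectare of product A and product B:
K₂O: 0.12·a + 0.085·b = 181.84
N: 0.07·a + 0.1·b = 137.1
Solving simultaneously: a = 1079.421, b = 615.40496.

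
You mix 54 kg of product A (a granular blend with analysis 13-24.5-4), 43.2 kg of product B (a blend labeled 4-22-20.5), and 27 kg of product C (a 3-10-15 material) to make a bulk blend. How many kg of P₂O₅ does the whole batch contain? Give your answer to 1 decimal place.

P₂O₅ mass = 24.5%×54 + 22%×43.2 + 10%×27 = 25.434 kg.

25.4 kg P₂O₅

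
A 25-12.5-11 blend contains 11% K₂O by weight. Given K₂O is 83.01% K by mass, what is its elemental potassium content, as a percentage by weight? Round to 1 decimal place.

%K = 11 × 0.8301 = 9.1311%.

9.1% K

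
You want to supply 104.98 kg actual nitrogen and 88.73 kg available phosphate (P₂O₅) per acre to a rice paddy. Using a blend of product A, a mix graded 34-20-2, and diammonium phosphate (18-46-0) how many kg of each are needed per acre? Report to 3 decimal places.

268.434 kg product A, 76.181 kg diammonium phosphate

Per-acre balance (a = product A, b = diammonium phosphate):
N: 0.34·a + 0.18·b = 104.98
P₂O₅: 0.2·a + 0.46·b = 88.73
Solving simultaneously: a = 268.4336, b = 76.1811.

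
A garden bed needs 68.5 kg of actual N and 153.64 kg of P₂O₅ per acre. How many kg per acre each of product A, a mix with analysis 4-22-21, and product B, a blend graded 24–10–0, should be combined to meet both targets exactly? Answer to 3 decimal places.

With a, b = kg per acre of product A and product B:
N: 0.04·a + 0.24·b = 68.5
P₂O₅: 0.22·a + 0.1·b = 153.64
From row1: a = (68.5 − 0.24·b) / 0.04.
Into row2: 0.22·(68.5 − 0.24·b)/0.04 + 0.1·b = 153.64 → b = 182.87705, a = 615.2377.

615.238 kg product A, 182.877 kg product B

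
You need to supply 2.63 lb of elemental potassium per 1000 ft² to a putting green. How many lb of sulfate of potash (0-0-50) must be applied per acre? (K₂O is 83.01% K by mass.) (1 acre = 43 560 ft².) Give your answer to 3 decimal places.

276.022 lb of product per acre

As K₂O: 2.63 / 0.8301 = 3.16829 lb per 1000 ft².
Product per 1000 ft² = 3.16829 / 50% = 6.33659 lb.
Convert to per acre: 6.33659 × 43.56 = 276.0217 lb.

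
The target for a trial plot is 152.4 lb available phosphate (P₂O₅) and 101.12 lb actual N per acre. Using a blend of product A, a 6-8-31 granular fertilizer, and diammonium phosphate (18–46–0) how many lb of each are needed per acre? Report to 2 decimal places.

Let a = lb of product A, b = lb of diammonium phosphate (per acre).
P₂O₅: 0.08·a + 0.46·b = 152.4
N: 0.06·a + 0.18·b = 101.12
Eliminate b: (row1) − 0.46/0.18·(row2) → -0.0733333·a = -106.018, so a = 1445.697.
Then b = (101.12 − 0.06·1445.697) / 0.18 = 79.8788.

1445.70 lb product A, 79.88 lb diammonium phosphate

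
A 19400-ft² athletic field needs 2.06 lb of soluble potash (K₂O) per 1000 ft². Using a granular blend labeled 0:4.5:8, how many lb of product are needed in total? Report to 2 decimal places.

Product per 1000 ft² = 2.06 / 8% = 25.75 lb.
Total product = 25.75 × 19400 / 1000 = 499.55 lb.

499.55 lb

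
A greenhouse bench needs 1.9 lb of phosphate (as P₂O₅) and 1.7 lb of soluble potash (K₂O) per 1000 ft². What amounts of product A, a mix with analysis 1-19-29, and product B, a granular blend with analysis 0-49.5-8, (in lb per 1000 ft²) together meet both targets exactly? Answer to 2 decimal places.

5.37 lb product A, 1.78 lb product B

Per-1000 ft² balance (a = product A, b = product B):
P₂O₅: 0.19·a + 0.495·b = 1.9
K₂O: 0.29·a + 0.08·b = 1.7
Eliminate b: (row1) − 0.495/0.08·(row2) → -1.60437·a = -8.61875, so a = 5.37203.
Then b = (1.7 − 0.29·5.37203) / 0.08 = 1.77639.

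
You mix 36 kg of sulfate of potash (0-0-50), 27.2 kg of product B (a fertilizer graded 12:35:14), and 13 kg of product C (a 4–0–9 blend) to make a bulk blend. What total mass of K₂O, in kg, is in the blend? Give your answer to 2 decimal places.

22.98 kg K₂O

K₂O mass = 50%×36 + 14%×27.2 + 9%×13 = 22.978 kg.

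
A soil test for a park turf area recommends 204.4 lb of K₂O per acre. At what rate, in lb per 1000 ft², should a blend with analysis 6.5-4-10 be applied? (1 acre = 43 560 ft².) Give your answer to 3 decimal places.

46.924 lb of product per thousand sq ft

Product per acre = 204.4 / 10% = 2044 lb.
Convert to per 1000 ft²: 2044 × 0.0229568 = 46.9238 lb.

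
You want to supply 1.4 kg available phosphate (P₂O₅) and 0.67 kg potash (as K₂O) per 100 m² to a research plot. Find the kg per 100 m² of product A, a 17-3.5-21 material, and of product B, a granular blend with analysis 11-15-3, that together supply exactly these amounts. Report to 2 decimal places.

Let a = kg of product A, b = kg of product B (per 100 m²).
P₂O₅: 0.035·a + 0.15·b = 1.4
K₂O: 0.21·a + 0.03·b = 0.67
Solving simultaneously: a = 1.92118, b = 8.88506.

1.92 kg product A, 8.89 kg product B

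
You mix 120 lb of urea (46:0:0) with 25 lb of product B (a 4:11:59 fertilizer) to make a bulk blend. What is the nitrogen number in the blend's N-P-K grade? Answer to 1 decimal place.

38.8% N

Total mass = 120 + 25 = 145 lb.
N mass = 46%×120 + 4%×25 = 56.2 lb.
% N = 56.2 / 145 = 38.7586%.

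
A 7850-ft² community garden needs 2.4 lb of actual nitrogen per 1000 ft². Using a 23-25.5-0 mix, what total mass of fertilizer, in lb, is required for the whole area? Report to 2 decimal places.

81.91 lb

Product per 1000 ft² = 2.4 / 23% = 10.4348 lb.
Total product = 10.4348 × 7850 / 1000 = 81.913 lb.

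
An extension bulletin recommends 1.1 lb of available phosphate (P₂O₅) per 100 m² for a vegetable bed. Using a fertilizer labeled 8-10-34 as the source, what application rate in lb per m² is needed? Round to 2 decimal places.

Product per 100 m² = 1.1 / 10% = 11 lb.
Convert to per m²: 11 × 0.01 = 0.11 lb.

0.11 lb of product per sq m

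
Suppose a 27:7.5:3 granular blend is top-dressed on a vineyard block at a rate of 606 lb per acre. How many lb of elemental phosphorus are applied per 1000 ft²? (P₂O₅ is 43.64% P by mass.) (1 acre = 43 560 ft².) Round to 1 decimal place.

0.5 lb P per thousand sq ft

P₂O₅ per acre = 606 × 7.5% = 45.45 lb.
Elemental P = 45.45 × 0.4364 = 19.8344 lb per acre.
Convert to per 1000 ft²: 19.8344 × 0.0229568 = 0.455335 lb.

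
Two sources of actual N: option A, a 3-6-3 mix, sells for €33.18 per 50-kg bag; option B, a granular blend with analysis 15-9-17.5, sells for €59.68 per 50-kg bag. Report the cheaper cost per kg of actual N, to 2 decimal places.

€7.96 per kg N (option B)

option A: N per bag = 50 × 3% = 1.5 kg; cost = 33.18 / 1.5 = €22.1200/kg N.
option B: N per bag = 50 × 15% = 7.5 kg; cost = 59.68 / 7.5 = €7.9573/kg N.
option B is cheaper.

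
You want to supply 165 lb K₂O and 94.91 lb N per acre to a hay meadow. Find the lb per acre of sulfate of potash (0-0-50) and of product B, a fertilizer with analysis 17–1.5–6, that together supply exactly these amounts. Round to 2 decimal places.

Per-acre balance (a = sulfate of potash, b = product B):
K₂O: 0.5·a + 0.06·b = 165
N: 0·a + 0.17·b = 94.91
Solving simultaneously: a = 263.0047, b = 558.294.

263.00 lb sulfate of potash, 558.29 lb product B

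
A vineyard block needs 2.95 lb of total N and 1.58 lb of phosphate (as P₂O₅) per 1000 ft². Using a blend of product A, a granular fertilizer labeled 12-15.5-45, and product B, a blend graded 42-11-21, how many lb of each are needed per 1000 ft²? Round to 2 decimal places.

6.53 lb product A, 5.16 lb product B

Per-1000 ft² balance (a = product A, b = product B):
N: 0.12·a + 0.42·b = 2.95
P₂O₅: 0.155·a + 0.11·b = 1.58
Eliminate b: (row1) − 0.42/0.11·(row2) → -0.471818·a = -3.08273, so a = 6.53372.
Then b = (1.58 − 0.155·6.53372) / 0.11 = 5.15703.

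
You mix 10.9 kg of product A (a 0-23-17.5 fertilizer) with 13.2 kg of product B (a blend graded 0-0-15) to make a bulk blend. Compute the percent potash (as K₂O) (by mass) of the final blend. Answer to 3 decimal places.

Total mass = 10.9 + 13.2 = 24.1 kg.
K₂O mass = 17.5%×10.9 + 15%×13.2 = 3.8875 kg.
% K₂O = 3.8875 / 24.1 = 16.1307%.

16.131% K₂O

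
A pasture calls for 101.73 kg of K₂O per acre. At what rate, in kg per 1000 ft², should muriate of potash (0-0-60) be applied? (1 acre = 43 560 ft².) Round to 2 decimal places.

3.89 kg of product per thousand sq ft

Product per acre = 101.73 / 60% = 169.55 kg.
Convert to per 1000 ft²: 169.55 × 0.0229568 = 3.89233 kg.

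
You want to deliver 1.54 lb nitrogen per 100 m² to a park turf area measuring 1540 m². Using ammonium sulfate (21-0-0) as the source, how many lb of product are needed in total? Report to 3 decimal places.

112.933 lb

Product per 100 m² = 1.54 / 21% = 7.33333 lb.
Total product = 7.33333 × 1540 / 100 = 112.9333 lb.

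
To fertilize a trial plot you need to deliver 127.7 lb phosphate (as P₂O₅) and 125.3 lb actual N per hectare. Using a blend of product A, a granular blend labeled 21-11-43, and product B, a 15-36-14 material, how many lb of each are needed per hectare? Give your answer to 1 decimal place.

439.1 lb product A, 220.5 lb product B

Let a = lb of product A, b = lb of product B (per hectare).
P₂O₅: 0.11·a + 0.36·b = 127.7
N: 0.21·a + 0.15·b = 125.3
Eliminate a: (row1) − 0.11/0.21·(row2) → 0.281429·b = 62.0667, so b = 220.541.
Back-substitute: a = (127.7 − 0.36·220.541) / 0.11 = 439.137.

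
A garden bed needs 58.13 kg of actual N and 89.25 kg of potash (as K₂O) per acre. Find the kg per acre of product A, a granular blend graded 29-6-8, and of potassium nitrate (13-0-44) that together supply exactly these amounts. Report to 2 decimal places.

Let a = kg of product A, b = kg of potassium nitrate (per acre).
N: 0.29·a + 0.13·b = 58.13
K₂O: 0.08·a + 0.44·b = 89.25
From row1: a = (58.13 − 0.13·b) / 0.29.
Into row2: 0.08·(58.13 − 0.13·b)/0.29 + 0.44·b = 89.25 → b = 181.161, a = 119.238.

119.24 kg product A, 181.16 kg potassium nitrate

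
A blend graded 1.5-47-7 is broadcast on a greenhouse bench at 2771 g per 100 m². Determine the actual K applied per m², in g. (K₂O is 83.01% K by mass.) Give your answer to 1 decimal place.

1.6 g K per sq m

K₂O per 100 m² = 2771 × 7% = 193.97 g.
Elemental K = 193.97 × 0.8301 = 161.014 g per 100 m².
Convert to per m²: 161.014 × 0.01 = 1.61014 g.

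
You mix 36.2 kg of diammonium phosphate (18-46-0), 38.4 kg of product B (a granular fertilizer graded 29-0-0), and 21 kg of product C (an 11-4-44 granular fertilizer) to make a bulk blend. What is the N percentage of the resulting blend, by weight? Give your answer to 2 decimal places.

Total mass = 36.2 + 38.4 + 21 = 95.6 kg.
N mass = 18%×36.2 + 29%×38.4 + 11%×21 = 19.962 kg.
% N = 19.962 / 95.6 = 20.8808%.

20.88% N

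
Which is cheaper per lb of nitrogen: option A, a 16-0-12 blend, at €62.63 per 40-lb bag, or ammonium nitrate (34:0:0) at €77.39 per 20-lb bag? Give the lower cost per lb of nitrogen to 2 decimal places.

€9.79 per lb N (option A)

option A: N per bag = 40 × 16% = 6.4 lb; cost = 62.63 / 6.4 = €9.7859/lb N.
ammonium nitrate: N per bag = 20 × 34% = 6.8 lb; cost = 77.39 / 6.8 = €11.3809/lb N.
option A is cheaper.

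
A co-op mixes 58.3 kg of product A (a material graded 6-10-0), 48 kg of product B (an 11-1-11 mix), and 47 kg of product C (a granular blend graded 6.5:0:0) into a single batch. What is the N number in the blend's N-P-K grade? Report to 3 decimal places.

7.719% N

Total mass = 58.3 + 48 + 47 = 153.3 kg.
N mass = 6%×58.3 + 11%×48 + 6.5%×47 = 11.833 kg.
% N = 11.833 / 153.3 = 7.71885%.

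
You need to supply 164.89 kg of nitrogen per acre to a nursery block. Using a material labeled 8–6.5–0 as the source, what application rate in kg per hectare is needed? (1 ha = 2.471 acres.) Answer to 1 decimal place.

5093.0 kg of product per hectare

Product per acre = 164.89 / 8% = 2061.12 kg.
Convert to per hectare: 2061.12 × 2.471 = 5093.04 kg.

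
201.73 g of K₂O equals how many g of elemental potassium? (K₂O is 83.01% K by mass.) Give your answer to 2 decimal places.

167.46 g K

K = 201.73 × 0.8301 = 167.456 g.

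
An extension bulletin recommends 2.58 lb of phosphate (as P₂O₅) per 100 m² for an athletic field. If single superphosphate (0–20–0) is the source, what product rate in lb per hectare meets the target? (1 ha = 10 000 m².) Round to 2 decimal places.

1290.00 lb of product per hectare

Product per 100 m² = 2.58 / 20% = 12.9 lb.
Convert to per hectare: 12.9 × 100 = 1290 lb.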